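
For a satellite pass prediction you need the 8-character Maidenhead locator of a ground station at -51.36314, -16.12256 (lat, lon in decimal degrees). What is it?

ID18wp52

Shift to the Maidenhead origin (180°W, 90°S): lon 163.87744, lat 38.63686.
Field: 163.87744/20 → 8 → I, 38.63686/10 → 3 → D; chars ID.
Square: 3.87744/2 → 1, 8.63686/1 → 8; chars 18.
Subsquare: 1.87744/0.0833333 → 22 → w, 0.63686/0.0416667 → 15 → p; chars wp.
Extended square: 0.04411/0.00833333 → 5, 0.01186/0.00416667 → 2; chars 52.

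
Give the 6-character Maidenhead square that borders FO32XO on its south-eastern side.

FO42an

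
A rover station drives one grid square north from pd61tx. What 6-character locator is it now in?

Latitude subsquare x = 23; +1 → 24, wraps to 0 = a, carry into square.
Latitude square 1; +1 → 2.
The longitude characters are unchanged.

PD62ta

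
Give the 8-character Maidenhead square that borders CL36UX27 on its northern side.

CL36ux28

Latitude extended square 7; +1 → 8.
The longitude characters are unchanged.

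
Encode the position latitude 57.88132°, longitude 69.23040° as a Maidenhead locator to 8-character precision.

MO47ov71

Add 180° to longitude and 90° to latitude: 249.23040, 147.88132.
Field: lon ⌊249.23040/20⌋ = 12 → M; lat ⌊147.88132/10⌋ = 14 → O.
Square: lon ⌊9.23040/2⌋ = 4; lat ⌊7.88132/1⌋ = 7.
Subsquare: lon ⌊1.23040/0.0833333⌋ = 14 → o; lat ⌊0.88132/0.0416667⌋ = 21 → v.
Extended square: lon ⌊0.06373/0.00833333⌋ = 7; lat ⌊0.00632/0.00416667⌋ = 1.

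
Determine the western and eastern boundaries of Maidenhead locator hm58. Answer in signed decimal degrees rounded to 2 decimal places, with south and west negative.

Field H=7, M=12: +7·20° lon, +12·10° lat → SW at lon -40°, lat 30°.
Square 5, 8: +5·2° lon, +8·1° lat → SW at lon -30°, lat 38°.
Cell spans 2° lon × 1° lat.
west -30.00, east -28.00.

-30.00, -28.00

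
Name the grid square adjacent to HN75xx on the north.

HN76xa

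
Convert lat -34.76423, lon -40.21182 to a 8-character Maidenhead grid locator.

GF95vf46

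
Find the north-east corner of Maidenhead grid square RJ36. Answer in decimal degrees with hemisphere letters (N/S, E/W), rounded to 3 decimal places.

Field R=17, J=9: +17·20° lon, +9·10° lat → SW at lon 160°, lat 0°.
Square 3, 6: +3·2° lon, +6·1° lat → SW at lon 166°, lat 6°.
Cell spans 2° lon × 1° lat. NE corner is SW corner plus one full cell.
latitude 7.000° N, longitude 168.000° E.

7.000° N, 168.000° E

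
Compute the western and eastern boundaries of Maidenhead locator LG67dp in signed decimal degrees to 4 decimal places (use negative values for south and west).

Field L=11, G=6: +11·20° lon, +6·10° lat → SW at lon 40°, lat -30°.
Square 6, 7: +6·2° lon, +7·1° lat → SW at lon 52°, lat -23°.
Subsquare d=3, p=15: +3·0.0833333° lon, +15·0.0416667° lat → SW at lon 52.25°, lat -22.375°.
Cell spans 0.0833333° lon × 0.0416667° lat.
west 52.2500, east 52.3333.

52.2500, 52.3333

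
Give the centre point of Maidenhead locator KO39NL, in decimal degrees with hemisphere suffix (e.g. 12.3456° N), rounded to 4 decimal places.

Field K=10, O=14: +10·20° lon, +14·10° lat → SW at lon 20°, lat 50°.
Square 3, 9: +3·2° lon, +9·1° lat → SW at lon 26°, lat 59°.
Subsquare n=13, l=11: +13·0.0833333° lon, +11·0.0416667° lat → SW at lon 27.0833°, lat 59.4583°.
Cell spans 0.0833333° lon × 0.0416667° lat. Centre is SW corner plus half of each.
latitude 59.4792° N, longitude 27.1250° E.

59.4792° N, 27.1250° E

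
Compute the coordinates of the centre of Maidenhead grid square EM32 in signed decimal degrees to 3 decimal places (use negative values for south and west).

32.500, -93.000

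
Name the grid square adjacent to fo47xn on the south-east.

Longitude subsquare x = 23; +1 → 24, wraps to 0 = a, carry into square.
Longitude square 4; +1 → 5.
Latitude subsquare n = 13; −1 → 12 = m.

FO57am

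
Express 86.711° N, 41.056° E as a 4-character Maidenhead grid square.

LR06

Offset from 180°W / 90°S: lon 221.06°, lat 176.71°.
Field: 221.06/20 → 11 → L, 176.71/10 → 17 → R; chars LR.
Square: 1.06/2 → 0, 6.71/1 → 6; chars 06.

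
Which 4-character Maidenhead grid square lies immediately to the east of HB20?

Longitude square 2; +1 → 3.
The latitude characters are unchanged.

HB30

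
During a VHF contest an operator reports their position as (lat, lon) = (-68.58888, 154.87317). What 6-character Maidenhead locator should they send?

QC71kj

Shift to the Maidenhead origin (180°W, 90°S): lon 334.8732, lat 21.4111.
Field (20°×10°, letters A–R): lon ⌊334.8732/20⌋ = 16 → Q; lat ⌊21.4111/10⌋ = 2 → C.
Square (2°×1°, digits 0–9): lon ⌊14.8732/2⌋ = 7; lat ⌊1.4111/1⌋ = 1.
Subsquare (5′×2.5′, letters a–x): lon ⌊0.8732/0.0833333⌋ = 10 → k; lat ⌊0.4111/0.0416667⌋ = 9 → j.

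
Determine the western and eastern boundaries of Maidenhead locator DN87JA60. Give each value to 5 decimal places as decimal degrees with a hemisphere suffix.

103.20000° W, 103.19167° W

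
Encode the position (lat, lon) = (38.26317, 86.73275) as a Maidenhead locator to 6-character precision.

Add 180° to longitude and 90° to latitude: 266.7328, 128.2632.
Field: 266.7328/20 → 13 → N, 128.2632/10 → 12 → M; chars NM.
Square: 6.7328/2 → 3, 8.2632/1 → 8; chars 38.
Subsquare: 0.7328/0.0833333 → 8 → i, 0.2632/0.0416667 → 6 → g; chars ig.

NM38ig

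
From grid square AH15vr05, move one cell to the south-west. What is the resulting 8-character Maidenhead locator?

Longitude extended square 0; −1 → -1, wraps to 9, carry into subsquare.
Longitude subsquare v = 21; −1 → 20 = u.
Latitude extended square 5; −1 → 4.

AH15ur94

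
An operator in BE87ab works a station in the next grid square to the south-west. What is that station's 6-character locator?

BE77xa

Longitude subsquare a = 0; −1 → -1, wraps to 23 = x, carry into square.
Longitude square 8; −1 → 7.
Latitude subsquare b = 1; −1 → 0 = a.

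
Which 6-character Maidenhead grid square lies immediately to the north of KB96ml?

Latitude subsquare l = 11; +1 → 12 = m.
The longitude characters are unchanged.

KB96mm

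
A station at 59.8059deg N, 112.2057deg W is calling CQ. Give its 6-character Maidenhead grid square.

DO39vt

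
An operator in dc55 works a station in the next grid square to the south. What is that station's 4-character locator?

Latitude square 5; −1 → 4.
The longitude characters are unchanged.

DC54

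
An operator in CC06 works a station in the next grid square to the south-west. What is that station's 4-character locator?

Longitude square 0; −1 → -1, wraps to 9, carry into field.
Longitude field C = 2; −1 → 1 = B.
Latitude square 6; −1 → 5.

BC95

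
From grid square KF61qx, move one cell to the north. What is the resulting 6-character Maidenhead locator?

KF62qa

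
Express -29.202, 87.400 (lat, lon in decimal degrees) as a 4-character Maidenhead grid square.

NG30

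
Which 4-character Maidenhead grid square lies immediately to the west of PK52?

PK42

Longitude square 5; −1 → 4.
The latitude characters are unchanged.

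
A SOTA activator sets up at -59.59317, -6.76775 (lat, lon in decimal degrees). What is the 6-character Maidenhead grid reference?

ID60oj

Offset from 180°W / 90°S: lon 173.2322°, lat 30.4068°.
Field (20°×10°, letters A–R): 173.2322/20 → 8 → I, 30.4068/10 → 3 → D; chars ID.
Square (2°×1°, digits 0–9): 13.2322/2 → 6, 0.4068/1 → 0; chars 60.
Subsquare (5′×2.5′, letters a–x): 1.2322/0.0833333 → 14 → o, 0.4068/0.0416667 → 9 → j; chars oj.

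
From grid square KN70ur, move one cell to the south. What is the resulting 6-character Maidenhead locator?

Latitude subsquare r = 17; −1 → 16 = q.
The longitude characters are unchanged.

KN70uq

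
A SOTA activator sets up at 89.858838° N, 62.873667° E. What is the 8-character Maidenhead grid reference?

MR19ku46

Shift to the Maidenhead origin (180°W, 90°S): lon 242.87367, lat 179.85884.
Field: 242.87367/20 → 12 → M, 179.85884/10 → 17 → R; chars MR.
Square: 2.87367/2 → 1, 9.85884/1 → 9; chars 19.
Subsquare: 0.87367/0.0833333 → 10 → k, 0.85884/0.0416667 → 20 → u; chars ku.
Extended square: 0.04033/0.00833333 → 4, 0.02550/0.00416667 → 6; chars 46.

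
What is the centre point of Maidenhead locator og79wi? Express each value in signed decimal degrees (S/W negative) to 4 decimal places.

Field O=14, G=6: +14·20° lon, +6·10° lat → SW at lon 100°, lat -30°.
Square 7, 9: +7·2° lon, +9·1° lat → SW at lon 114°, lat -21°.
Subsquare w=22, i=8: +22·0.0833333° lon, +8·0.0416667° lat → SW at lon 115.833°, lat -20.6667°.
Cell spans 0.0833333° lon × 0.0416667° lat. Centre is SW corner plus half of each.
latitude -20.6458, longitude 115.8750.

-20.6458, 115.8750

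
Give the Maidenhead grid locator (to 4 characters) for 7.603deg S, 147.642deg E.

Shift to the Maidenhead origin (180°W, 90°S): lon 327.64, lat 82.40.
Field (20°×10°, letters A–R): 327.64/20 → 16 → Q, 82.40/10 → 8 → I; chars QI.
Square (2°×1°, digits 0–9): 7.64/2 → 3, 2.40/1 → 2; chars 32.

QI32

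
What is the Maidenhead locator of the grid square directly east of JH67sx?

Longitude subsquare s = 18; +1 → 19 = t.
The latitude characters are unchanged.

JH67tx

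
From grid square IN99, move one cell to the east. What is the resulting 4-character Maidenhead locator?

Longitude square 9; +1 → 10, wraps to 0, carry into field.
Longitude field I = 8; +1 → 9 = J.
The latitude characters are unchanged.

JN09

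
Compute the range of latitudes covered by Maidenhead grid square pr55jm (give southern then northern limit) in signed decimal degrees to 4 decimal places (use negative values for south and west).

85.5000, 85.5417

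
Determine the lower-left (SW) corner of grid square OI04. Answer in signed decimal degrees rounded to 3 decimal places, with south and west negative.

-6.000, 100.000

Field O=14, I=8: +14·20° lon, +8·10° lat → SW at lon 100°, lat -10°.
Square 0, 4: +0·2° lon, +4·1° lat → SW at lon 100°, lat -6°.
latitude -6.000, longitude 100.000.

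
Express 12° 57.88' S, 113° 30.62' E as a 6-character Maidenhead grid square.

OH67sa

Shift to the Maidenhead origin (180°W, 90°S): lon 293.5103, lat 77.0353.
Field: 293.5103/20 → 14 → O, 77.0353/10 → 7 → H; chars OH.
Square: 13.5103/2 → 6, 7.0353/1 → 7; chars 67.
Subsquare: 1.5103/0.0833333 → 18 → s, 0.0353/0.0416667 → 0 → a; chars sa.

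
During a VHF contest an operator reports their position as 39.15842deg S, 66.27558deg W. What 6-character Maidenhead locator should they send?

Add 180° to longitude and 90° to latitude: 113.7244, 50.8416.
Field: lon ⌊113.7244/20⌋ = 5 → F; lat ⌊50.8416/10⌋ = 5 → F.
Square: lon ⌊13.7244/2⌋ = 6; lat ⌊0.8416/1⌋ = 0.
Subsquare: lon ⌊1.7244/0.0833333⌋ = 20 → u; lat ⌊0.8416/0.0416667⌋ = 20 → u.

FF60uu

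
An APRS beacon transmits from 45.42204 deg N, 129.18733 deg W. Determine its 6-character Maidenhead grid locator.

CN55jk

Add 180° to longitude and 90° to latitude: 50.8127, 135.4220.
Field (20°×10°, letters A–R): 50.8127/20 → 2 → C, 135.4220/10 → 13 → N; chars CN.
Square (2°×1°, digits 0–9): 10.8127/2 → 5, 5.4220/1 → 5; chars 55.
Subsquare (5′×2.5′, letters a–x): 0.8127/0.0833333 → 9 → j, 0.4220/0.0416667 → 10 → k; chars jk.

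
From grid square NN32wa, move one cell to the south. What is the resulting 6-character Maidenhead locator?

NN31wx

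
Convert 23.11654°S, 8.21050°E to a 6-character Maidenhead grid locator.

Add 180° to longitude and 90° to latitude: 188.2105, 66.8835.
Field: 188.2105/20 → 9 → J, 66.8835/10 → 6 → G; chars JG.
Square: 8.2105/2 → 4, 6.8835/1 → 6; chars 46.
Subsquare: 0.2105/0.0833333 → 2 → c, 0.8835/0.0416667 → 21 → v; chars cv.

JG46cv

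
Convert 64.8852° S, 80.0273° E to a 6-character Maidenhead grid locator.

NC05ac

Shift to the Maidenhead origin (180°W, 90°S): lon 260.0273, lat 25.1148.
Field: lon ⌊260.0273/20⌋ = 13 → N; lat ⌊25.1148/10⌋ = 2 → C.
Square: lon ⌊0.0273/2⌋ = 0; lat ⌊5.1148/1⌋ = 5.
Subsquare: lon ⌊0.0273/0.0833333⌋ = 0 → a; lat ⌊0.1148/0.0416667⌋ = 2 → c.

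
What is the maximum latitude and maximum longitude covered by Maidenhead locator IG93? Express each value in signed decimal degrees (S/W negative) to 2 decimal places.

-26.00, 0.00

Field I=8, G=6: +8·20° lon, +6·10° lat → SW at lon -20°, lat -30°.
Square 9, 3: +9·2° lon, +3·1° lat → SW at lon -2°, lat -27°.
Cell spans 2° lon × 1° lat. NE corner is SW corner plus one full cell.
latitude -26.00, longitude 0.00.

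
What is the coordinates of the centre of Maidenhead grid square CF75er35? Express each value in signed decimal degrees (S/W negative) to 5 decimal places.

Field C=2, F=5: +2·20° lon, +5·10° lat → SW at lon -140°, lat -40°.
Square 7, 5: +7·2° lon, +5·1° lat → SW at lon -126°, lat -35°.
Subsquare e=4, r=17: +4·0.0833333° lon, +17·0.0416667° lat → SW at lon -125.667°, lat -34.2917°.
Extended square 3, 5: +3·0.00833333° lon, +5·0.00416667° lat → SW at lon -125.642°, lat -34.2708°.
Cell spans 0.00833333° lon × 0.00416667° lat. Centre is SW corner plus half of each.
latitude -34.26875, longitude -125.63750.

-34.26875, -125.63750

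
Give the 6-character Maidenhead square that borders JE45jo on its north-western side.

JE45ip

Longitude subsquare j = 9; −1 → 8 = i.
Latitude subsquare o = 14; +1 → 15 = p.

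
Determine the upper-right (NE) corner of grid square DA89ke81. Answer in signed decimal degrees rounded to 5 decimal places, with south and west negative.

Field D=3, A=0: +3·20° lon, +0·10° lat → SW at lon -120°, lat -90°.
Square 8, 9: +8·2° lon, +9·1° lat → SW at lon -104°, lat -81°.
Subsquare k=10, e=4: +10·0.0833333° lon, +4·0.0416667° lat → SW at lon -103.167°, lat -80.8333°.
Extended square 8, 1: +8·0.00833333° lon, +1·0.00416667° lat → SW at lon -103.1°, lat -80.8292°.
Cell spans 0.00833333° lon × 0.00416667° lat. NE corner is SW corner plus one full cell.
latitude -80.82500, longitude -103.09167.

-80.82500, -103.09167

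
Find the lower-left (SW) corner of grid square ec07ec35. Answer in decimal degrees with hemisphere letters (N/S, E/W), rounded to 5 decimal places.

62.89583° S, 99.64167° W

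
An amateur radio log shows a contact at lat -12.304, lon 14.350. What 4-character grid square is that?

JH77

Offset from 180°W / 90°S: lon 194.35°, lat 77.70°.
Field: lon ⌊194.35/20⌋ = 9 → J; lat ⌊77.70/10⌋ = 7 → H.
Square: lon ⌊14.35/2⌋ = 7; lat ⌊7.70/1⌋ = 7.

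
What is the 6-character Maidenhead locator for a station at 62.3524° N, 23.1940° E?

KP12oi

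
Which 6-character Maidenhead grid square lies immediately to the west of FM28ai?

FM18xi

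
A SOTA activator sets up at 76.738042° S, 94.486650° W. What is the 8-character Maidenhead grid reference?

EB23sg12

Offset from 180°W / 90°S: lon 85.51335°, lat 13.26196°.
Field: 85.51335/20 → 4 → E, 13.26196/10 → 1 → B; chars EB.
Square: 5.51335/2 → 2, 3.26196/1 → 3; chars 23.
Subsquare: 1.51335/0.0833333 → 18 → s, 0.26196/0.0416667 → 6 → g; chars sg.
Extended square: 0.01335/0.00833333 → 1, 0.01196/0.00416667 → 2; chars 12.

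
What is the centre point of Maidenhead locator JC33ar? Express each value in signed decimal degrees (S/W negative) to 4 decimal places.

-66.2708, 6.0417

Field J=9, C=2: +9·20° lon, +2·10° lat → SW at lon 0°, lat -70°.
Square 3, 3: +3·2° lon, +3·1° lat → SW at lon 6°, lat -67°.
Subsquare a=0, r=17: +0·0.0833333° lon, +17·0.0416667° lat → SW at lon 6°, lat -66.2917°.
Cell spans 0.0833333° lon × 0.0416667° lat. Centre is SW corner plus half of each.
latitude -66.2708, longitude 6.0417.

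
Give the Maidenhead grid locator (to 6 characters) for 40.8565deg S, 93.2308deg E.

NE69od

Shift to the Maidenhead origin (180°W, 90°S): lon 273.2308, lat 49.1435.
Field: lon ⌊273.2308/20⌋ = 13 → N; lat ⌊49.1435/10⌋ = 4 → E.
Square: lon ⌊13.2308/2⌋ = 6; lat ⌊9.1435/1⌋ = 9.
Subsquare: lon ⌊1.2308/0.0833333⌋ = 14 → o; lat ⌊0.1435/0.0416667⌋ = 3 → d.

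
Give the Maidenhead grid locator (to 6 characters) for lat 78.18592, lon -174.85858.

AQ28ne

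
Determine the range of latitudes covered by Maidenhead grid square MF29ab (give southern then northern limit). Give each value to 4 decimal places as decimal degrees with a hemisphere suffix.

Field M=12, F=5: +12·20° lon, +5·10° lat → SW at lon 60°, lat -40°.
Square 2, 9: +2·2° lon, +9·1° lat → SW at lon 64°, lat -31°.
Subsquare a=0, b=1: +0·0.0833333° lon, +1·0.0416667° lat → SW at lon 64°, lat -30.9583°.
Cell spans 0.0833333° lon × 0.0416667° lat.
south 30.9583° S, north 30.9167° S.

30.9583° S, 30.9167° S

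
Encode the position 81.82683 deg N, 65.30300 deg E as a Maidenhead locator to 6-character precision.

Shift to the Maidenhead origin (180°W, 90°S): lon 245.3030, lat 171.8268.
Field: 245.3030/20 → 12 → M, 171.8268/10 → 17 → R; chars MR.
Square: 5.3030/2 → 2, 1.8268/1 → 1; chars 21.
Subsquare: 1.3030/0.0833333 → 15 → p, 0.8268/0.0416667 → 19 → t; chars pt.

MR21pt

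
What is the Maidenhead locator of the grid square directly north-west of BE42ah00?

BE32xh91

Longitude extended square 0; −1 → -1, wraps to 9, carry into subsquare.
Longitude subsquare a = 0; −1 → -1, wraps to 23 = x, carry into square.
Longitude square 4; −1 → 3.
Latitude extended square 0; +1 → 1.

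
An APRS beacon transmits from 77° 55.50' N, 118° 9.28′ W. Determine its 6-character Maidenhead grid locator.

DQ07ww

Shift to the Maidenhead origin (180°W, 90°S): lon 61.8453, lat 167.9250.
Field (20°×10°, letters A–R): lon ⌊61.8453/20⌋ = 3 → D; lat ⌊167.9250/10⌋ = 16 → Q.
Square (2°×1°, digits 0–9): lon ⌊1.8453/2⌋ = 0; lat ⌊7.9250/1⌋ = 7.
Subsquare (5′×2.5′, letters a–x): lon ⌊1.8453/0.0833333⌋ = 22 → w; lat ⌊0.9250/0.0416667⌋ = 22 → w.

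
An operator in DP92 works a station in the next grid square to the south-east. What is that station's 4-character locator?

EP01

Longitude square 9; +1 → 10, wraps to 0, carry into field.
Longitude field D = 3; +1 → 4 = E.
Latitude square 2; −1 → 1.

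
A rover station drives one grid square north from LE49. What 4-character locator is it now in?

LF40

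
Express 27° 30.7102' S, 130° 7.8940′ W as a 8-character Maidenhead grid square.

Offset from 180°W / 90°S: lon 49.86843°, lat 62.48816°.
Field: 49.86843/20 → 2 → C, 62.48816/10 → 6 → G; chars CG.
Square: 9.86843/2 → 4, 2.48816/1 → 2; chars 42.
Subsquare: 1.86843/0.0833333 → 22 → w, 0.48816/0.0416667 → 11 → l; chars wl.
Extended square: 0.03510/0.00833333 → 4, 0.02983/0.00416667 → 7; chars 47.

CG42wl47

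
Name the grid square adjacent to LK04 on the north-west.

Longitude square 0; −1 → -1, wraps to 9, carry into field.
Longitude field L = 11; −1 → 10 = K.
Latitude square 4; +1 → 5.

KK95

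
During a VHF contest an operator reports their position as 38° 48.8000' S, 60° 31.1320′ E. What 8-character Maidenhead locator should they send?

MF01ge24

Add 180° to longitude and 90° to latitude: 240.51887, 51.18667.
Field: lon ⌊240.51887/20⌋ = 12 → M; lat ⌊51.18667/10⌋ = 5 → F.
Square: lon ⌊0.51887/2⌋ = 0; lat ⌊1.18667/1⌋ = 1.
Subsquare: lon ⌊0.51887/0.0833333⌋ = 6 → g; lat ⌊0.18667/0.0416667⌋ = 4 → e.
Extended square: lon ⌊0.01887/0.00833333⌋ = 2; lat ⌊0.02000/0.00416667⌋ = 4.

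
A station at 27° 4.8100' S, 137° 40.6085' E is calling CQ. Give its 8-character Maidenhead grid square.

PG82uw10

Offset from 180°W / 90°S: lon 317.67681°, lat 62.91983°.
Field (20°×10°, letters A–R): lon ⌊317.67681/20⌋ = 15 → P; lat ⌊62.91983/10⌋ = 6 → G.
Square (2°×1°, digits 0–9): lon ⌊17.67681/2⌋ = 8; lat ⌊2.91983/1⌋ = 2.
Subsquare (5′×2.5′, letters a–x): lon ⌊1.67681/0.0833333⌋ = 20 → u; lat ⌊0.91983/0.0416667⌋ = 22 → w.
Extended square (30″×15″, digits 0–9): lon ⌊0.01014/0.00833333⌋ = 1; lat ⌊0.00317/0.00416667⌋ = 0.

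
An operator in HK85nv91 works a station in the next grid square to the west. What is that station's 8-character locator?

HK85nv81

Longitude extended square 9; −1 → 8.
The latitude characters are unchanged.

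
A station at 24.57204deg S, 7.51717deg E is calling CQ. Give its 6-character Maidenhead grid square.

JG35sk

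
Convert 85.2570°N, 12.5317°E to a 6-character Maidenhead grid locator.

JR65gg

Offset from 180°W / 90°S: lon 192.5317°, lat 175.2570°.
Field: lon ⌊192.5317/20⌋ = 9 → J; lat ⌊175.2570/10⌋ = 17 → R.
Square: lon ⌊12.5317/2⌋ = 6; lat ⌊5.2570/1⌋ = 5.
Subsquare: lon ⌊0.5317/0.0833333⌋ = 6 → g; lat ⌊0.2570/0.0416667⌋ = 6 → g.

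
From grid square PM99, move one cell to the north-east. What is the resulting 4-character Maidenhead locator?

QN00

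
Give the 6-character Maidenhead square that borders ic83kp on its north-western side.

IC83jq

Longitude subsquare k = 10; −1 → 9 = j.
Latitude subsquare p = 15; +1 → 16 = q.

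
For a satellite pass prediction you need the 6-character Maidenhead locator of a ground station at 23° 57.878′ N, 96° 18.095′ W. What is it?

Shift to the Maidenhead origin (180°W, 90°S): lon 83.6984, lat 113.9646.
Field: lon ⌊83.6984/20⌋ = 4 → E; lat ⌊113.9646/10⌋ = 11 → L.
Square: lon ⌊3.6984/2⌋ = 1; lat ⌊3.9646/1⌋ = 3.
Subsquare: lon ⌊1.6984/0.0833333⌋ = 20 → u; lat ⌊0.9646/0.0416667⌋ = 23 → x.

EL13ux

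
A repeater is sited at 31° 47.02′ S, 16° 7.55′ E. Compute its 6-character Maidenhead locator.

JF88bf

Offset from 180°W / 90°S: lon 196.1258°, lat 58.2163°.
Field: lon ⌊196.1258/20⌋ = 9 → J; lat ⌊58.2163/10⌋ = 5 → F.
Square: lon ⌊16.1258/2⌋ = 8; lat ⌊8.2163/1⌋ = 8.
Subsquare: lon ⌊0.1258/0.0833333⌋ = 1 → b; lat ⌊0.2163/0.0416667⌋ = 5 → f.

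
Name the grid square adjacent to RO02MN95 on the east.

Longitude extended square 9; +1 → 10, wraps to 0, carry into subsquare.
Longitude subsquare m = 12; +1 → 13 = n.
The latitude characters are unchanged.

RO02nn05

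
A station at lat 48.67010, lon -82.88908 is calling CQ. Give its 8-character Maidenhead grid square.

EN88nq30

Shift to the Maidenhead origin (180°W, 90°S): lon 97.11092, lat 138.67010.
Field (20°×10°, letters A–R): 97.11092/20 → 4 → E, 138.67010/10 → 13 → N; chars EN.
Square (2°×1°, digits 0–9): 17.11092/2 → 8, 8.67010/1 → 8; chars 88.
Subsquare (5′×2.5′, letters a–x): 1.11092/0.0833333 → 13 → n, 0.67010/0.0416667 → 16 → q; chars nq.
Extended square (30″×15″, digits 0–9): 0.02759/0.00833333 → 3, 0.00343/0.00416667 → 0; chars 30.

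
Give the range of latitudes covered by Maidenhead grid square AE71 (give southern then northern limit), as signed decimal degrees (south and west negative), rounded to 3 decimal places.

-49.000, -48.000

Field A=0, E=4: +0·20° lon, +4·10° lat → SW at lon -180°, lat -50°.
Square 7, 1: +7·2° lon, +1·1° lat → SW at lon -166°, lat -49°.
Cell spans 2° lon × 1° lat.
south -49.000, north -48.000.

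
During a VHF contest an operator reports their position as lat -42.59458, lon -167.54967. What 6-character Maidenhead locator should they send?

Shift to the Maidenhead origin (180°W, 90°S): lon 12.4503, lat 47.4054.
Field: 12.4503/20 → 0 → A, 47.4054/10 → 4 → E; chars AE.
Square: 12.4503/2 → 6, 7.4054/1 → 7; chars 67.
Subsquare: 0.4503/0.0833333 → 5 → f, 0.4054/0.0416667 → 9 → j; chars fj.

AE67fj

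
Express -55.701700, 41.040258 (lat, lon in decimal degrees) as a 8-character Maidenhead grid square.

Add 180° to longitude and 90° to latitude: 221.04026, 34.29830.
Field: 221.04026/20 → 11 → L, 34.29830/10 → 3 → D; chars LD.
Square: 1.04026/2 → 0, 4.29830/1 → 4; chars 04.
Subsquare: 1.04026/0.0833333 → 12 → m, 0.29830/0.0416667 → 7 → h; chars mh.
Extended square: 0.04026/0.00833333 → 4, 0.00663/0.00416667 → 1; chars 41.

LD04mh41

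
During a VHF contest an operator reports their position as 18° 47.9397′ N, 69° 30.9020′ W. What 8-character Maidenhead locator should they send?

FK58ft81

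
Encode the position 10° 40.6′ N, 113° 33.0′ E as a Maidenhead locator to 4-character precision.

OK60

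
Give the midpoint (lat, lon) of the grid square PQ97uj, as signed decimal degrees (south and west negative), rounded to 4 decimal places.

Field P=15, Q=16: +15·20° lon, +16·10° lat → SW at lon 120°, lat 70°.
Square 9, 7: +9·2° lon, +7·1° lat → SW at lon 138°, lat 77°.
Subsquare u=20, j=9: +20·0.0833333° lon, +9·0.0416667° lat → SW at lon 139.667°, lat 77.375°.
Cell spans 0.0833333° lon × 0.0416667° lat. Centre is SW corner plus half of each.
latitude 77.3958, longitude 139.7083.

77.3958, 139.7083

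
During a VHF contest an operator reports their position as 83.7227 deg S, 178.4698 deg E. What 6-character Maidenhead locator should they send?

RA96fg

Add 180° to longitude and 90° to latitude: 358.4698, 6.2773.
Field: 358.4698/20 → 17 → R, 6.2773/10 → 0 → A; chars RA.
Square: 18.4698/2 → 9, 6.2773/1 → 6; chars 96.
Subsquare: 0.4698/0.0833333 → 5 → f, 0.2773/0.0416667 → 6 → g; chars fg.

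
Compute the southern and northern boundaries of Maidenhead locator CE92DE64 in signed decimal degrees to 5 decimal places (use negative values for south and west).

Field C=2, E=4: +2·20° lon, +4·10° lat → SW at lon -140°, lat -50°.
Square 9, 2: +9·2° lon, +2·1° lat → SW at lon -122°, lat -48°.
Subsquare d=3, e=4: +3·0.0833333° lon, +4·0.0416667° lat → SW at lon -121.75°, lat -47.8333°.
Extended square 6, 4: +6·0.00833333° lon, +4·0.00416667° lat → SW at lon -121.7°, lat -47.8167°.
Cell spans 0.00833333° lon × 0.00416667° lat.
south -47.81667, north -47.81250.

-47.81667, -47.81250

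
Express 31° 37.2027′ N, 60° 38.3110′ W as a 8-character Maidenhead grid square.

FM91qo38

Offset from 180°W / 90°S: lon 119.36148°, lat 121.62005°.
Field: 119.36148/20 → 5 → F, 121.62005/10 → 12 → M; chars FM.
Square: 19.36148/2 → 9, 1.62005/1 → 1; chars 91.
Subsquare: 1.36148/0.0833333 → 16 → q, 0.62005/0.0416667 → 14 → o; chars qo.
Extended square: 0.02815/0.00833333 → 3, 0.03671/0.00416667 → 8; chars 38.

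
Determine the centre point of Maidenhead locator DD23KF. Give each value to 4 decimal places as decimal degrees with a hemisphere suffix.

Field D=3, D=3: +3·20° lon, +3·10° lat → SW at lon -120°, lat -60°.
Square 2, 3: +2·2° lon, +3·1° lat → SW at lon -116°, lat -57°.
Subsquare k=10, f=5: +10·0.0833333° lon, +5·0.0416667° lat → SW at lon -115.167°, lat -56.7917°.
Cell spans 0.0833333° lon × 0.0416667° lat. Centre is SW corner plus half of each.
latitude 56.7708° S, longitude 115.1250° W.

56.7708° S, 115.1250° W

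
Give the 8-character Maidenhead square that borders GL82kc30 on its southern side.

Latitude extended square 0; −1 → -1, wraps to 9, carry into subsquare.
Latitude subsquare c = 2; −1 → 1 = b.
The longitude characters are unchanged.

GL82kb39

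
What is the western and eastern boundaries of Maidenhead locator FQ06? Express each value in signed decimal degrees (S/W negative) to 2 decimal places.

-80.00, -78.00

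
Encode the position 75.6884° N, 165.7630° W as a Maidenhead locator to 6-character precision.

Add 180° to longitude and 90° to latitude: 14.2370, 165.6884.
Field (20°×10°, letters A–R): 14.2370/20 → 0 → A, 165.6884/10 → 16 → Q; chars AQ.
Square (2°×1°, digits 0–9): 14.2370/2 → 7, 5.6884/1 → 5; chars 75.
Subsquare (5′×2.5′, letters a–x): 0.2370/0.0833333 → 2 → c, 0.6884/0.0416667 → 16 → q; chars cq.

AQ75cq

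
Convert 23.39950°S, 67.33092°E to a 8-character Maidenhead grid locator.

Shift to the Maidenhead origin (180°W, 90°S): lon 247.33092, lat 66.60050.
Field: 247.33092/20 → 12 → M, 66.60050/10 → 6 → G; chars MG.
Square: 7.33092/2 → 3, 6.60050/1 → 6; chars 36.
Subsquare: 1.33092/0.0833333 → 15 → p, 0.60050/0.0416667 → 14 → o; chars po.
Extended square: 0.08092/0.00833333 → 9, 0.01717/0.00416667 → 4; chars 94.

MG36po94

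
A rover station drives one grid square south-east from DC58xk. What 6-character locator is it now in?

DC68aj

Longitude subsquare x = 23; +1 → 24, wraps to 0 = a, carry into square.
Longitude square 5; +1 → 6.
Latitude subsquare k = 10; −1 → 9 = j.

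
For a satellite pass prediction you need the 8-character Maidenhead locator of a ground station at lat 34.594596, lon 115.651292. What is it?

OM74to82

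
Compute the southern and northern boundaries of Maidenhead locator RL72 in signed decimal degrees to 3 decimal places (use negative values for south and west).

Field R=17, L=11: +17·20° lon, +11·10° lat → SW at lon 160°, lat 20°.
Square 7, 2: +7·2° lon, +2·1° lat → SW at lon 174°, lat 22°.
Cell spans 2° lon × 1° lat.
south 22.000, north 23.000.

22.000, 23.000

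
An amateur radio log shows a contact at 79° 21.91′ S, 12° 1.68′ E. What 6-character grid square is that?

JB60ap

Add 180° to longitude and 90° to latitude: 192.0280, 10.6348.
Field: lon ⌊192.0280/20⌋ = 9 → J; lat ⌊10.6348/10⌋ = 1 → B.
Square: lon ⌊12.0280/2⌋ = 6; lat ⌊0.6348/1⌋ = 0.
Subsquare: lon ⌊0.0280/0.0833333⌋ = 0 → a; lat ⌊0.6348/0.0416667⌋ = 15 → p.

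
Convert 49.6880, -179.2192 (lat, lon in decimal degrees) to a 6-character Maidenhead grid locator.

Add 180° to longitude and 90° to latitude: 0.7808, 139.6880.
Field: lon ⌊0.7808/20⌋ = 0 → A; lat ⌊139.6880/10⌋ = 13 → N.
Square: lon ⌊0.7808/2⌋ = 0; lat ⌊9.6880/1⌋ = 9.
Subsquare: lon ⌊0.7808/0.0833333⌋ = 9 → j; lat ⌊0.6880/0.0416667⌋ = 16 → q.

AN09jq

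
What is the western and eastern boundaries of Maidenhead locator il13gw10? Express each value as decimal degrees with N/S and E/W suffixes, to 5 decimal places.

Field I=8, L=11: +8·20° lon, +11·10° lat → SW at lon -20°, lat 20°.
Square 1, 3: +1·2° lon, +3·1° lat → SW at lon -18°, lat 23°.
Subsquare g=6, w=22: +6·0.0833333° lon, +22·0.0416667° lat → SW at lon -17.5°, lat 23.9167°.
Extended square 1, 0: +1·0.00833333° lon, +0·0.00416667° lat → SW at lon -17.4917°, lat 23.9167°.
Cell spans 0.00833333° lon × 0.00416667° lat.
west 17.49167° W, east 17.48333° W.

17.49167° W, 17.48333° W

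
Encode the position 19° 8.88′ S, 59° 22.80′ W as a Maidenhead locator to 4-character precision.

GH00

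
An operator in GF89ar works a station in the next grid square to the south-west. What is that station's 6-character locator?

Longitude subsquare a = 0; −1 → -1, wraps to 23 = x, carry into square.
Longitude square 8; −1 → 7.
Latitude subsquare r = 17; −1 → 16 = q.

GF79xq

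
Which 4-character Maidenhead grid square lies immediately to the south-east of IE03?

Longitude square 0; +1 → 1.
Latitude square 3; −1 → 2.

IE12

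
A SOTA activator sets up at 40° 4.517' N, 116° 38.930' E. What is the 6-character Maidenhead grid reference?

ON80hb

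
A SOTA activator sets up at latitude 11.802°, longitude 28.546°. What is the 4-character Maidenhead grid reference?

Add 180° to longitude and 90° to latitude: 208.55, 101.80.
Field: 208.55/20 → 10 → K, 101.80/10 → 10 → K; chars KK.
Square: 8.55/2 → 4, 1.80/1 → 1; chars 41.

KK41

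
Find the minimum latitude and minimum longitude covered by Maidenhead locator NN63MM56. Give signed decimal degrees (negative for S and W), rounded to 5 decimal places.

43.52500, 93.04167

Field N=13, N=13: +13·20° lon, +13·10° lat → SW at lon 80°, lat 40°.
Square 6, 3: +6·2° lon, +3·1° lat → SW at lon 92°, lat 43°.
Subsquare m=12, m=12: +12·0.0833333° lon, +12·0.0416667° lat → SW at lon 93°, lat 43.5°.
Extended square 5, 6: +5·0.00833333° lon, +6·0.00416667° lat → SW at lon 93.0417°, lat 43.525°.
latitude 43.52500, longitude 93.04167.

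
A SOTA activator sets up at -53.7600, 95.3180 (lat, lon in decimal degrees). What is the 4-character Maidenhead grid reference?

ND76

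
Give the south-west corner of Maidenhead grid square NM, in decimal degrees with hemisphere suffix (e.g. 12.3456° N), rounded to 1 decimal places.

30.0° N, 80.0° E

Field N=13, M=12: +13·20° lon, +12·10° lat → SW at lon 80°, lat 30°.
latitude 30.0° N, longitude 80.0° E.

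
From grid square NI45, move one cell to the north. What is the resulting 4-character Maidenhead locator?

Latitude square 5; +1 → 6.
The longitude characters are unchanged.

NI46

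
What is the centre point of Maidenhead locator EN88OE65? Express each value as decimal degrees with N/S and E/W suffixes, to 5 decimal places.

48.18958° N, 82.77917° W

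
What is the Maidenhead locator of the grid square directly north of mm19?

Latitude square 9; +1 → 10, wraps to 0, carry into field.
Latitude field M = 12; +1 → 13 = N.
The longitude characters are unchanged.

MN10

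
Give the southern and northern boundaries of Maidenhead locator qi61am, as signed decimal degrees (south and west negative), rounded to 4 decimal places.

Field Q=16, I=8: +16·20° lon, +8·10° lat → SW at lon 140°, lat -10°.
Square 6, 1: +6·2° lon, +1·1° lat → SW at lon 152°, lat -9°.
Subsquare a=0, m=12: +0·0.0833333° lon, +12·0.0416667° lat → SW at lon 152°, lat -8.5°.
Cell spans 0.0833333° lon × 0.0416667° lat.
south -8.5000, north -8.4583.

-8.5000, -8.4583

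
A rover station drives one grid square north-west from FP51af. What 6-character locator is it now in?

Longitude subsquare a = 0; −1 → -1, wraps to 23 = x, carry into square.
Longitude square 5; −1 → 4.
Latitude subsquare f = 5; +1 → 6 = g.

FP41xg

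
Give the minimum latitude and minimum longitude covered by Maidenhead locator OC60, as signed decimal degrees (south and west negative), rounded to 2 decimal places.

Field O=14, C=2: +14·20° lon, +2·10° lat → SW at lon 100°, lat -70°.
Square 6, 0: +6·2° lon, +0·1° lat → SW at lon 112°, lat -70°.
latitude -70.00, longitude 112.00.

-70.00, 112.00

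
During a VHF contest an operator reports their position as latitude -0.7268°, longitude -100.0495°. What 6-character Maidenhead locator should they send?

DI99xg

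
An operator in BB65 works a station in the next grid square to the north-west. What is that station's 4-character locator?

BB56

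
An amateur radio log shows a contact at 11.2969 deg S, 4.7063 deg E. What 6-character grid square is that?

JH28iq

Shift to the Maidenhead origin (180°W, 90°S): lon 184.7063, lat 78.7031.
Field: 184.7063/20 → 9 → J, 78.7031/10 → 7 → H; chars JH.
Square: 4.7063/2 → 2, 8.7031/1 → 8; chars 28.
Subsquare: 0.7063/0.0833333 → 8 → i, 0.7031/0.0416667 → 16 → q; chars iq.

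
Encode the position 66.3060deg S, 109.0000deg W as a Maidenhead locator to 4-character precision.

DC53

Shift to the Maidenhead origin (180°W, 90°S): lon 71.00, lat 23.69.
Field (20°×10°, letters A–R): 71.00/20 → 3 → D, 23.69/10 → 2 → C; chars DC.
Square (2°×1°, digits 0–9): 11.00/2 → 5, 3.69/1 → 3; chars 53.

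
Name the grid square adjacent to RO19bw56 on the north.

RO19bw57

Latitude extended square 6; +1 → 7.
The longitude characters are unchanged.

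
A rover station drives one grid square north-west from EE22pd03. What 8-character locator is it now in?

EE22od94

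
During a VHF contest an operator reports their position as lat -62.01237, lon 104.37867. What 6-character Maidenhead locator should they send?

Add 180° to longitude and 90° to latitude: 284.3787, 27.9876.
Field: 284.3787/20 → 14 → O, 27.9876/10 → 2 → C; chars OC.
Square: 4.3787/2 → 2, 7.9876/1 → 7; chars 27.
Subsquare: 0.3787/0.0833333 → 4 → e, 0.9876/0.0416667 → 23 → x; chars ex.

OC27ex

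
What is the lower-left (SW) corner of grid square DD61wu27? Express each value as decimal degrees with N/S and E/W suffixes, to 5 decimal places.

Field D=3, D=3: +3·20° lon, +3·10° lat → SW at lon -120°, lat -60°.
Square 6, 1: +6·2° lon, +1·1° lat → SW at lon -108°, lat -59°.
Subsquare w=22, u=20: +22·0.0833333° lon, +20·0.0416667° lat → SW at lon -106.167°, lat -58.1667°.
Extended square 2, 7: +2·0.00833333° lon, +7·0.00416667° lat → SW at lon -106.15°, lat -58.1375°.
latitude 58.13750° S, longitude 106.15000° W.

58.13750° S, 106.15000° W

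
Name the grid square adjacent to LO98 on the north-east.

MO09

Longitude square 9; +1 → 10, wraps to 0, carry into field.
Longitude field L = 11; +1 → 12 = M.
Latitude square 8; +1 → 9.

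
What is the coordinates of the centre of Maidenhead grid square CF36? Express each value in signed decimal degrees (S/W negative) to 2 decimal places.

-33.50, -133.00

Field C=2, F=5: +2·20° lon, +5·10° lat → SW at lon -140°, lat -40°.
Square 3, 6: +3·2° lon, +6·1° lat → SW at lon -134°, lat -34°.
Cell spans 2° lon × 1° lat. Centre is SW corner plus half of each.
latitude -33.50, longitude -133.00.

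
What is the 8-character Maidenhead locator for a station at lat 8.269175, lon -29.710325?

Offset from 180°W / 90°S: lon 150.28967°, lat 98.26918°.
Field (20°×10°, letters A–R): lon ⌊150.28967/20⌋ = 7 → H; lat ⌊98.26918/10⌋ = 9 → J.
Square (2°×1°, digits 0–9): lon ⌊10.28967/2⌋ = 5; lat ⌊8.26918/1⌋ = 8.
Subsquare (5′×2.5′, letters a–x): lon ⌊0.28967/0.0833333⌋ = 3 → d; lat ⌊0.26918/0.0416667⌋ = 6 → g.
Extended square (30″×15″, digits 0–9): lon ⌊0.03967/0.00833333⌋ = 4; lat ⌊0.01918/0.00416667⌋ = 4.

HJ58dg44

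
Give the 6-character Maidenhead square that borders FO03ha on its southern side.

FO02hx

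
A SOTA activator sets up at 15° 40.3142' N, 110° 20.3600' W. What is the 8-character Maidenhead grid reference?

DK45tq91

Add 180° to longitude and 90° to latitude: 69.66067, 105.67190.
Field: 69.66067/20 → 3 → D, 105.67190/10 → 10 → K; chars DK.
Square: 9.66067/2 → 4, 5.67190/1 → 5; chars 45.
Subsquare: 1.66067/0.0833333 → 19 → t, 0.67190/0.0416667 → 16 → q; chars tq.
Extended square: 0.07733/0.00833333 → 9, 0.00524/0.00416667 → 1; chars 91.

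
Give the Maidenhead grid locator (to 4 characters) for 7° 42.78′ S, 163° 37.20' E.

Offset from 180°W / 90°S: lon 343.62°, lat 82.29°.
Field: lon ⌊343.62/20⌋ = 17 → R; lat ⌊82.29/10⌋ = 8 → I.
Square: lon ⌊3.62/2⌋ = 1; lat ⌊2.29/1⌋ = 2.

RI12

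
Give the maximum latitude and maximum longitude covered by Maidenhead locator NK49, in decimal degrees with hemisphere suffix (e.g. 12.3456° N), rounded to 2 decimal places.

20.00° N, 90.00° E

Field N=13, K=10: +13·20° lon, +10·10° lat → SW at lon 80°, lat 10°.
Square 4, 9: +4·2° lon, +9·1° lat → SW at lon 88°, lat 19°.
Cell spans 2° lon × 1° lat. NE corner is SW corner plus one full cell.
latitude 20.00° N, longitude 90.00° E.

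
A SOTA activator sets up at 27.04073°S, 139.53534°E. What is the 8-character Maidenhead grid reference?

Shift to the Maidenhead origin (180°W, 90°S): lon 319.53534, lat 62.95927.
Field: 319.53534/20 → 15 → P, 62.95927/10 → 6 → G; chars PG.
Square: 19.53534/2 → 9, 2.95927/1 → 2; chars 92.
Subsquare: 1.53534/0.0833333 → 18 → s, 0.95927/0.0416667 → 23 → x; chars sx.
Extended square: 0.03534/0.00833333 → 4, 0.00094/0.00416667 → 0; chars 40.

PG92sx40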